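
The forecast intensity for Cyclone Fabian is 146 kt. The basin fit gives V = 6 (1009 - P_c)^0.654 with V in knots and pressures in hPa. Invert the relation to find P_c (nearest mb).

ΔP = (V / 6)^(1/0.654) = (146/6)^1.529.
146/6 = 24.333; 24.333^1.529 ≈ 131.70 mb.
P_c = 1009 − 131.70 = 877.30 ≈ 877 mb.

877 mb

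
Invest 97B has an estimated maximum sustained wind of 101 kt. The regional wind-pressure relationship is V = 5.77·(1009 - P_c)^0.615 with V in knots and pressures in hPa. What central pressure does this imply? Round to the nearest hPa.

904 hPa

ΔP = (V / 5.77)^(1/0.615) = (101/5.77)^1.626.
101/5.77 = 17.504; 17.504^1.626 ≈ 105.04 hPa.
P_c = 1009 − 105.04 = 903.96 ≈ 904 hPa.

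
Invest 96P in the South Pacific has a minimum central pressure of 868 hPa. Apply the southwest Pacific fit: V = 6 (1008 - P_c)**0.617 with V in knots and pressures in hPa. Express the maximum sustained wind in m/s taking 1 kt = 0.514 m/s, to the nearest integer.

65 m/s

ΔP = 1008 − 868 = 140 hPa.
V ≈ 6 × 140^0.617 = 6 × 21.094 ≈ 126.565 kt.
126.565 × 0.514 ≈ 65.05 m/s → 65 m/s.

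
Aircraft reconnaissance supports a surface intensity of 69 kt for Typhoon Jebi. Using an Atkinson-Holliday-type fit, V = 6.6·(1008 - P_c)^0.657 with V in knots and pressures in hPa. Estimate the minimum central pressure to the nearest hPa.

ΔP = (V / 6.6)^(1/0.657) = (69/6.6)^1.522.
69/6.6 = 10.455; 10.455^1.522 ≈ 35.60 hPa.
P_c = 1008 − 35.60 = 972.40 ≈ 972 hPa.

972 hPa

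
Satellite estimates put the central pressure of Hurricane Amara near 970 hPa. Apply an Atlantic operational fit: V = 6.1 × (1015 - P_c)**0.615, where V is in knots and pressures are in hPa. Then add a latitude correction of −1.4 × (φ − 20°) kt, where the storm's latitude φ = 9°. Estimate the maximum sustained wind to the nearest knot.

79 kt

ΔP = 1015 − 970 = 45 hPa.
45^0.615 ≈ 10.393.
V ≈ 6.1 × 10.393 ≈ 63.4 kt.
Latitude correction: −1.4 × (9 − 20) = 15.4 kt.
Corrected V ≈ 78.8 kt → 79 kt.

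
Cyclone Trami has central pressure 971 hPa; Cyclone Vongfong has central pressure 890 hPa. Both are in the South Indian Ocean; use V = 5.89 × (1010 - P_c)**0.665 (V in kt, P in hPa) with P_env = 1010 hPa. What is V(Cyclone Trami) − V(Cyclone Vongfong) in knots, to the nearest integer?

-75 kt

Cyclone Trami: ΔP = 39; V ≈ 5.89 × 39^0.665 ≈ 67.32 kt.
Cyclone Vongfong: ΔP = 120; V ≈ 5.89 × 120^0.665 ≈ 142.16 kt.
Difference ≈ 67.32 − 142.16 = -74.84 → -75 kt.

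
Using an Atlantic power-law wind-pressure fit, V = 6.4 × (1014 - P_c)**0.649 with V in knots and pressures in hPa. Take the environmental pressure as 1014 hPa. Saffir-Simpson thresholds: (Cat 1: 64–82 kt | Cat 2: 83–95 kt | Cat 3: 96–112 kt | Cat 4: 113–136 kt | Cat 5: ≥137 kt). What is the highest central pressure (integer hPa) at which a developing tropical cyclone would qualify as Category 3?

949 hPa

Category 3 begins at V = 96 kt.
Required ΔP = (96/6.4)^(1/0.649) = 15.000^1.541 ≈ 64.89 hPa.
P_c ≤ 1014 − 64.89 = 949.11, so the highest integer P_c is 949 hPa.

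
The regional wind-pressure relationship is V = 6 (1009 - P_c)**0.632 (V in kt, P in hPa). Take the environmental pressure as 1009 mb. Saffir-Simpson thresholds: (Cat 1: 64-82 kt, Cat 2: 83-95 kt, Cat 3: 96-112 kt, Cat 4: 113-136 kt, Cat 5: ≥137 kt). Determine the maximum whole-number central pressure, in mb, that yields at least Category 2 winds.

Category 2 begins at V = 83 kt.
Required ΔP = (83/6)^(1/0.632) = 13.833^1.582 ≈ 63.87 mb.
P_c ≤ 1009 − 63.87 = 945.13, so the highest integer P_c is 945 mb.

945 mb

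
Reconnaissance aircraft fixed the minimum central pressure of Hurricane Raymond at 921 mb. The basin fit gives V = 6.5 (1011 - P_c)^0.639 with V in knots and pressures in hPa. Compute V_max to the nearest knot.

ΔP = 1011 − 921 = 90 mb.
90^0.639 ≈ 17.732.
V ≈ 6.5 × 17.732 ≈ 115.3 kt.

115 kt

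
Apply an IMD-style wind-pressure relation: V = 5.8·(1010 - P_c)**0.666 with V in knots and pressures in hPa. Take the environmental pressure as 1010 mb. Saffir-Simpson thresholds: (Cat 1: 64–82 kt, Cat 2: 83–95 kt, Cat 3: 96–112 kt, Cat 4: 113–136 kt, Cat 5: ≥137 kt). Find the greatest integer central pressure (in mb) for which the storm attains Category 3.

Category 3 begins at V = 96 kt.
Required ΔP = (96/5.8)^(1/0.666) = 16.552^1.502 ≈ 67.62 mb.
P_c ≤ 1010 − 67.62 = 942.38, so the highest integer P_c is 942 mb.

942 mb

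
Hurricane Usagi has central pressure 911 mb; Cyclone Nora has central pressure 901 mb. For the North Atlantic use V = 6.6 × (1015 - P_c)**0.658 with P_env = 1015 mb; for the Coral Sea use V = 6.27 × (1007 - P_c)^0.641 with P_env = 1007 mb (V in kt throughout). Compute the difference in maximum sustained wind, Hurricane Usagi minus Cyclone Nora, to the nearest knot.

Hurricane Usagi: ΔP = 104; V ≈ 6.6 × 104^0.658 ≈ 140.20 kt.
Cyclone Nora: ΔP = 106; V ≈ 6.27 × 106^0.641 ≈ 124.59 kt.
Difference ≈ 140.20 − 124.59 = 15.61 → 16 kt.

16 kt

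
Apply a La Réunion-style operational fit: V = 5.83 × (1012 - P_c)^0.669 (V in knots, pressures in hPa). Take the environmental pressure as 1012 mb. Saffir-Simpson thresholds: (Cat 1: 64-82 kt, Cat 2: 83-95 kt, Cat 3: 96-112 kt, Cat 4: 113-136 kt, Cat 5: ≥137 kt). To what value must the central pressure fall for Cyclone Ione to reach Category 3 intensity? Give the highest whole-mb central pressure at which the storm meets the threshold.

946 mb

Category 3 begins at V = 96 kt.
Required ΔP = (96/5.83)^(1/0.669) = 16.467^1.495 ≈ 65.85 mb.
P_c ≤ 1012 − 65.85 = 946.15, so the highest integer P_c is 946 mb.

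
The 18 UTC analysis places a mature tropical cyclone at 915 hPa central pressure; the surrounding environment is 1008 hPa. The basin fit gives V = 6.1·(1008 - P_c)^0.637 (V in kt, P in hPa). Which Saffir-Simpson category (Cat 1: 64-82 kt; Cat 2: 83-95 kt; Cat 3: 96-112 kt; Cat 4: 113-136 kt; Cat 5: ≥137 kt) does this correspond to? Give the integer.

ΔP = 1008 − 915 = 93 hPa.
V ≈ 6.1 × 93^0.637 = 6.1 × 17.94 ≈ 109 kt.
109 kt falls in the Category 3 band.

3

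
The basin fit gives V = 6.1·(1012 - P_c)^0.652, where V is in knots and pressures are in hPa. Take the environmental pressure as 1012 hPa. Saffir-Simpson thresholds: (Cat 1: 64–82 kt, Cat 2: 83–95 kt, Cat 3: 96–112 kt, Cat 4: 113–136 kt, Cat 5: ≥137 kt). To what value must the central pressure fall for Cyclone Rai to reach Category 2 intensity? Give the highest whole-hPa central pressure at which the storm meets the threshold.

957 hPa

Category 2 begins at V = 83 kt.
Required ΔP = (83/6.1)^(1/0.652) = 13.607^1.534 ≈ 54.81 hPa.
P_c ≤ 1012 − 54.81 = 957.19, so the highest integer P_c is 957 hPa.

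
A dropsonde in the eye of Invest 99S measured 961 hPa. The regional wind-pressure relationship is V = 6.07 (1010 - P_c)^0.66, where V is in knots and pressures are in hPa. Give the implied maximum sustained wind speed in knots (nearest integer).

ΔP = 1010 − 961 = 49 hPa.
49^0.66 ≈ 13.048.
V ≈ 6.07 × 13.048 ≈ 79.2 kt.

79 kt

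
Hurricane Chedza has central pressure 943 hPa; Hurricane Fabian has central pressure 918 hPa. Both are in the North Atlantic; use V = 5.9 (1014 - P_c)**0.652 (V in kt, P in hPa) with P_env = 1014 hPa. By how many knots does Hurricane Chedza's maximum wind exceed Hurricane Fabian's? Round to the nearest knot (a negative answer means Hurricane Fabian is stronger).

-21 kt

Hurricane Chedza: ΔP = 71; V ≈ 5.9 × 71^0.652 ≈ 95.03 kt.
Hurricane Fabian: ΔP = 96; V ≈ 5.9 × 96^0.652 ≈ 115.69 kt.
Difference ≈ 95.03 − 115.69 = -20.66 → -21 kt.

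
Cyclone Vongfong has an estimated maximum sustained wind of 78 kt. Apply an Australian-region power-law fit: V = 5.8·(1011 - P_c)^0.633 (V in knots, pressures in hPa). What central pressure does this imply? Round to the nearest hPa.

ΔP = (V / 5.8)^(1/0.633) = (78/5.8)^1.580.
78/5.8 = 13.448; 13.448^1.580 ≈ 60.68 hPa.
P_c = 1011 − 60.68 = 950.32 ≈ 950 hPa.

950 hPa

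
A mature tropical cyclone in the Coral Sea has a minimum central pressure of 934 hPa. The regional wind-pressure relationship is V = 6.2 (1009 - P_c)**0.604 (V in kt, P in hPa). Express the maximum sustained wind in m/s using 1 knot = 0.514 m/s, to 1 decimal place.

43.2 m/s

ΔP = 1009 − 934 = 75 hPa.
V ≈ 6.2 × 75^0.604 = 6.2 × 13.569 ≈ 84.126 kt.
84.126 × 0.514 ≈ 43.24 m/s → 43.2 m/s.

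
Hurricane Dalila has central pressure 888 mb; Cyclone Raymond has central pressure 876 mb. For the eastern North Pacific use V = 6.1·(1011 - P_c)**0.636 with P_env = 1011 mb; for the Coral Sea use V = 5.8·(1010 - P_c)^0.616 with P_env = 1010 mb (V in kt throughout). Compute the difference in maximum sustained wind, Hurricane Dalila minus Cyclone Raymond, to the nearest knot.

Hurricane Dalila: ΔP = 123; V ≈ 6.1 × 123^0.636 ≈ 130.17 kt.
Cyclone Raymond: ΔP = 134; V ≈ 5.8 × 134^0.616 ≈ 118.50 kt.
Difference ≈ 130.17 − 118.50 = 11.67 → 12 kt.

12 kt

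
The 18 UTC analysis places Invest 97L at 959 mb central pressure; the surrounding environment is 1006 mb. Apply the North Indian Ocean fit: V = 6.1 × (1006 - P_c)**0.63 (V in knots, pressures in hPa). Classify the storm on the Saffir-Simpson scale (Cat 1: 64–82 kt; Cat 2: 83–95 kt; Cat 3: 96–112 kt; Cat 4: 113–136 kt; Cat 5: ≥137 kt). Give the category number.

1

ΔP = 1006 − 959 = 47 mb.
V ≈ 6.1 × 47^0.63 = 6.1 × 11.31 ≈ 69 kt.
69 kt falls in the Category 1 band.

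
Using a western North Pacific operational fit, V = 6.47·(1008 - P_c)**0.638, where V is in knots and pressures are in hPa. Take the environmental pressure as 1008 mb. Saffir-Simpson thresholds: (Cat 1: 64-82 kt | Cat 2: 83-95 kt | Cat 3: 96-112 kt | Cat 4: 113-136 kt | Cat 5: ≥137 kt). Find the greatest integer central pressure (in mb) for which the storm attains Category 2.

953 mb

Category 2 begins at V = 83 kt.
Required ΔP = (83/6.47)^(1/0.638) = 12.828^1.567 ≈ 54.57 mb.
P_c ≤ 1008 − 54.57 = 953.43, so the highest integer P_c is 953 mb.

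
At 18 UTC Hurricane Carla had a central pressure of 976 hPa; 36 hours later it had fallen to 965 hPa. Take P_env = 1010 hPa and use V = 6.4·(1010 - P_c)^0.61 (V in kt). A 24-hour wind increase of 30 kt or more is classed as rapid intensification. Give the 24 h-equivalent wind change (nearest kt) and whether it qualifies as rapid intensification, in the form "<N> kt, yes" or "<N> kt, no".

7 kt, no

V₁: ΔP = 34, V ≈ 6.4 × 34^0.61 ≈ 55.00 kt.
V₂: ΔP = 45, V ≈ 6.4 × 45^0.61 ≈ 65.26 kt.
ΔV over 36 h = 10.26 kt → 24 h equivalent = 10.26 × 24/36 ≈ 6.84 kt.
7 kt < 30 kt ⇒ not rapid intensification.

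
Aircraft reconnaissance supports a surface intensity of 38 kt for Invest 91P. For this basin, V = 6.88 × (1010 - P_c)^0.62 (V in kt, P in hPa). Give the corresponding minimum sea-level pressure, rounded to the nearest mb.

994 mb

ΔP = (V / 6.88)^(1/0.62) = (38/6.88)^1.613.
38/6.88 = 5.523; 5.523^1.613 ≈ 15.74 mb.
P_c = 1010 − 15.74 = 994.26 ≈ 994 mb.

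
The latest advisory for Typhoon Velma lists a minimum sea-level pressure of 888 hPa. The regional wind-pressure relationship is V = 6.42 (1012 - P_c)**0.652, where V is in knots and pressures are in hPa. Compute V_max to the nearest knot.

ΔP = 1012 − 888 = 124 hPa.
124^0.652 ≈ 23.169.
V ≈ 6.42 × 23.169 ≈ 148.7 kt.

149 kt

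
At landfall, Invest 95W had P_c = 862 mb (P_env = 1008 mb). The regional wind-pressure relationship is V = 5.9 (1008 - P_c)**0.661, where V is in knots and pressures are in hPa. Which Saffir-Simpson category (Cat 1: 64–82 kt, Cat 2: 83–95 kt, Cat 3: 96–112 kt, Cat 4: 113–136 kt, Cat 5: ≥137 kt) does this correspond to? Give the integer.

5

ΔP = 1008 − 862 = 146 mb.
V ≈ 5.9 × 146^0.661 = 5.9 × 26.95 ≈ 159 kt.
159 kt falls in the Category 5 band.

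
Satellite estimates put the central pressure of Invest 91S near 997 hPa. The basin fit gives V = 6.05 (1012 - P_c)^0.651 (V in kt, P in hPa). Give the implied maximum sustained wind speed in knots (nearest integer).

ΔP = 1012 − 997 = 15 hPa.
15^0.651 ≈ 5.830.
V ≈ 6.05 × 5.830 ≈ 35.3 kt.

35 kt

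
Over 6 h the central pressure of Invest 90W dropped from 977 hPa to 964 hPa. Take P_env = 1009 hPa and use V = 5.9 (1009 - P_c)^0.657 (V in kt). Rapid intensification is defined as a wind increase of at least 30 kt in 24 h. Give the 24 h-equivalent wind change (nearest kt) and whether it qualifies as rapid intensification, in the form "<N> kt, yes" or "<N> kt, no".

58 kt, yes

V₁: ΔP = 32, V ≈ 5.9 × 32^0.657 ≈ 57.51 kt.
V₂: ΔP = 45, V ≈ 5.9 × 45^0.657 ≈ 71.95 kt.
ΔV over 6 h = 14.44 kt → 24 h equivalent = 14.44 × 24/6 ≈ 57.76 kt.
58 kt ≥ 30 kt ⇒ rapid intensification.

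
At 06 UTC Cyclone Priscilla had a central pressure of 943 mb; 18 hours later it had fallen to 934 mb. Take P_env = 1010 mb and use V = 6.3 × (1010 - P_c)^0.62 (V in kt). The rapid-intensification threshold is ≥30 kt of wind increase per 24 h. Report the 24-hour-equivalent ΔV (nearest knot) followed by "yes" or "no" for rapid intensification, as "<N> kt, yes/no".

9 kt, no

V₁: ΔP = 67, V ≈ 6.3 × 67^0.62 ≈ 85.41 kt.
V₂: ΔP = 76, V ≈ 6.3 × 76^0.62 ≈ 92.35 kt.
ΔV over 18 h = 6.94 kt → 24 h equivalent = 6.94 × 24/18 ≈ 9.25 kt.
9 kt < 30 kt ⇒ not rapid intensification.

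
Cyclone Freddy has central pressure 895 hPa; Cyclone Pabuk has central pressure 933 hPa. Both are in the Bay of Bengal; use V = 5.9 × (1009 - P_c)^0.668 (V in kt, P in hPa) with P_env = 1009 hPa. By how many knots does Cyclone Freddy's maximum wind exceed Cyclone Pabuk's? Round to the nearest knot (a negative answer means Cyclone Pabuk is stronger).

33 kt

Cyclone Freddy: ΔP = 114; V ≈ 5.9 × 114^0.668 ≈ 139.59 kt.
Cyclone Pabuk: ΔP = 76; V ≈ 5.9 × 76^0.668 ≈ 106.47 kt.
Difference ≈ 139.59 − 106.47 = 33.12 → 33 kt.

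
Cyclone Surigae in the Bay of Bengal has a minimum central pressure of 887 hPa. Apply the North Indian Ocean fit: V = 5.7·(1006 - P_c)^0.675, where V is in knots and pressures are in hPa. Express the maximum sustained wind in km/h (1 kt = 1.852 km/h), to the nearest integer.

266 km/h

ΔP = 1006 − 887 = 119 hPa.
V ≈ 5.7 × 119^0.675 = 5.7 × 25.176 ≈ 143.506 kt.
143.506 × 1.852 ≈ 265.77 km/h → 266 km/h.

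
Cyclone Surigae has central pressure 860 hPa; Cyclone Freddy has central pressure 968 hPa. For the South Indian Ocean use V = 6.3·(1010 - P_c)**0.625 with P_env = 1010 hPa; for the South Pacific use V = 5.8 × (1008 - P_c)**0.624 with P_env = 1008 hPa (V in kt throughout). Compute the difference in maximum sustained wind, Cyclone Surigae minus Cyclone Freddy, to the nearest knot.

86 kt

Cyclone Surigae: ΔP = 150; V ≈ 6.3 × 150^0.625 ≈ 144.34 kt.
Cyclone Freddy: ΔP = 40; V ≈ 5.8 × 40^0.624 ≈ 57.96 kt.
Difference ≈ 144.34 − 57.96 = 86.38 → 86 kt.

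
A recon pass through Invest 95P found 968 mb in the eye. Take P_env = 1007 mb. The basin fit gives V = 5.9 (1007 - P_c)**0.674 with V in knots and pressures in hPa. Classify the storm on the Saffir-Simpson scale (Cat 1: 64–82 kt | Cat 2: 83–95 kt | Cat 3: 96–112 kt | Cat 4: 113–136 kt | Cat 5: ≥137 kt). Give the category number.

ΔP = 1007 − 968 = 39 mb.
V ≈ 5.9 × 39^0.674 = 5.9 × 11.81 ≈ 70 kt.
70 kt falls in the Category 1 band.

1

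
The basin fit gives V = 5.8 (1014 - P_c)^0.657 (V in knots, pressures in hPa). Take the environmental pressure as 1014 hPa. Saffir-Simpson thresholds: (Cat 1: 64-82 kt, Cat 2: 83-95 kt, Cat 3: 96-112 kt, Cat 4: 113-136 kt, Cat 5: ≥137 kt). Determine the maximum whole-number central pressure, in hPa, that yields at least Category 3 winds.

942 hPa

Category 3 begins at V = 96 kt.
Required ΔP = (96/5.8)^(1/0.657) = 16.552^1.522 ≈ 71.64 hPa.
P_c ≤ 1014 − 71.64 = 942.36, so the highest integer P_c is 942 hPa.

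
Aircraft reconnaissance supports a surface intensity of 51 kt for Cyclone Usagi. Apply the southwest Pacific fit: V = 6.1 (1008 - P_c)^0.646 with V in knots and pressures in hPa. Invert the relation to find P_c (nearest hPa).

981 hPa

ΔP = (V / 6.1)^(1/0.646) = (51/6.1)^1.548.
51/6.1 = 8.361; 8.361^1.548 ≈ 26.77 hPa.
P_c = 1008 − 26.77 = 981.23 ≈ 981 hPa.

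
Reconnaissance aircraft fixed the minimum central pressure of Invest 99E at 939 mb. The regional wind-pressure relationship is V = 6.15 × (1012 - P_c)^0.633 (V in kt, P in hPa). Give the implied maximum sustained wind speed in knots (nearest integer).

93 kt

ΔP = 1012 − 939 = 73 mb.
73^0.633 ≈ 15.118.
V ≈ 6.15 × 15.118 ≈ 93.0 kt.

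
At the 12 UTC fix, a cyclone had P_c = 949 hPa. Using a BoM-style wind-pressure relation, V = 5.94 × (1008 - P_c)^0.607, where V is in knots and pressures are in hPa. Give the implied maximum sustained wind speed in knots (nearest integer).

71 kt

ΔP = 1008 − 949 = 59 hPa.
59^0.607 ≈ 11.882.
V ≈ 5.94 × 11.882 ≈ 70.6 kt.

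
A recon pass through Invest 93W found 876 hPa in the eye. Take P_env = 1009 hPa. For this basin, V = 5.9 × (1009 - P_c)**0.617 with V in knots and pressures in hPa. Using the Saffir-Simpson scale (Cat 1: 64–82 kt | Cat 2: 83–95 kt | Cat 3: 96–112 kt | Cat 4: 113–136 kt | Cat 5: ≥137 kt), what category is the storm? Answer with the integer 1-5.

4

ΔP = 1009 − 876 = 133 hPa.
V ≈ 5.9 × 133^0.617 = 5.9 × 20.44 ≈ 121 kt.
121 kt falls in the Category 4 band.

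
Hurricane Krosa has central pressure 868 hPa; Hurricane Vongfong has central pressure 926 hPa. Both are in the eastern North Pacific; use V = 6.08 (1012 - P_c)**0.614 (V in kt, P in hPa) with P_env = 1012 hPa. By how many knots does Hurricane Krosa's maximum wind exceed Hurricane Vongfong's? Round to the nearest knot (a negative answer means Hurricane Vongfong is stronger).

35 kt

Hurricane Krosa: ΔP = 144; V ≈ 6.08 × 144^0.614 ≈ 128.57 kt.
Hurricane Vongfong: ΔP = 86; V ≈ 6.08 × 86^0.614 ≈ 93.69 kt.
Difference ≈ 128.57 − 93.69 = 34.88 → 35 kt.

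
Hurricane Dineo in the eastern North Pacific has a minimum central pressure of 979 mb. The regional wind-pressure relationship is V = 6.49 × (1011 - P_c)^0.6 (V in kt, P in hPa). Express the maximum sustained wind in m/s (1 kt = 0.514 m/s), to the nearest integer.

27 m/s

ΔP = 1011 − 979 = 32 mb.
V ≈ 6.49 × 32^0.6 = 6.49 × 8.000 ≈ 51.920 kt.
51.920 × 0.514 ≈ 26.69 m/s → 27 m/s.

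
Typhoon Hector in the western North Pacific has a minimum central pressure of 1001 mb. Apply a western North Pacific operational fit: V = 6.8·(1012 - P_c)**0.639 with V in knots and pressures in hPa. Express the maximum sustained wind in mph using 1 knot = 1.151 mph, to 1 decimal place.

36.2 mph

ΔP = 1012 − 1001 = 11 mb.
V ≈ 6.8 × 11^0.639 = 6.8 × 4.629 ≈ 31.474 kt.
31.474 × 1.151 ≈ 36.23 mph → 36.2 mph.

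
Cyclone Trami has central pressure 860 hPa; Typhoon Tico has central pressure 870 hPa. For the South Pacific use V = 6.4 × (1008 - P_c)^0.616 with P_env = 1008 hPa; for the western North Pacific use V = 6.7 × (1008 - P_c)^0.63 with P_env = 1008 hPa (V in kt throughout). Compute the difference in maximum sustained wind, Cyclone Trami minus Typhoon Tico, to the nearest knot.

-10 kt

Cyclone Trami: ΔP = 148; V ≈ 6.4 × 148^0.616 ≈ 139.01 kt.
Typhoon Tico: ΔP = 138; V ≈ 6.7 × 138^0.63 ≈ 149.35 kt.
Difference ≈ 139.01 − 149.35 = -10.34 → -10 kt.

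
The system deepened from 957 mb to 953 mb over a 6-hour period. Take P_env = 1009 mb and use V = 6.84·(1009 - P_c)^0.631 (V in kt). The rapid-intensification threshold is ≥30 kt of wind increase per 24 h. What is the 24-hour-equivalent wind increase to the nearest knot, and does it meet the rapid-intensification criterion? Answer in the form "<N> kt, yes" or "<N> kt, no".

16 kt, no

V₁: ΔP = 52, V ≈ 6.84 × 52^0.631 ≈ 82.77 kt.
V₂: ΔP = 56, V ≈ 6.84 × 56^0.631 ≈ 86.73 kt.
ΔV over 6 h = 3.96 kt → 24 h equivalent = 3.96 × 24/6 ≈ 15.84 kt.
16 kt < 30 kt ⇒ not rapid intensification.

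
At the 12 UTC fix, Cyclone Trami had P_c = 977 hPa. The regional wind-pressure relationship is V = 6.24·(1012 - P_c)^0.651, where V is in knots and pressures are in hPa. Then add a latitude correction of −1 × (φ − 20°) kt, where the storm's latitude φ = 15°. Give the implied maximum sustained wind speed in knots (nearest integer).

68 kt

ΔP = 1012 − 977 = 35 hPa.
35^0.651 ≈ 10.120.
V ≈ 6.24 × 10.120 ≈ 63.1 kt.
Latitude correction: −1 × (15 − 20) = 5 kt.
Corrected V ≈ 68.1 kt → 68 kt.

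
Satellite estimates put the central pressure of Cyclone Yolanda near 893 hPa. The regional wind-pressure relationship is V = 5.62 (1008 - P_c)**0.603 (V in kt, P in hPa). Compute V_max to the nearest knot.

ΔP = 1008 − 893 = 115 hPa.
115^0.603 ≈ 17.482.
V ≈ 5.62 × 17.482 ≈ 98.3 kt.

98 kt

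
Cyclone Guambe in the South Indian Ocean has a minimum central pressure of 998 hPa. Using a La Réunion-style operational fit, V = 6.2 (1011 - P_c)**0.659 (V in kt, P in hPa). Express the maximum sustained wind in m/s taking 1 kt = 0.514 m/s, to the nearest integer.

17 m/s

ΔP = 1011 − 998 = 13 hPa.
V ≈ 6.2 × 13^0.659 = 6.2 × 5.421 ≈ 33.611 kt.
33.611 × 0.514 ≈ 17.28 m/s → 17 m/s.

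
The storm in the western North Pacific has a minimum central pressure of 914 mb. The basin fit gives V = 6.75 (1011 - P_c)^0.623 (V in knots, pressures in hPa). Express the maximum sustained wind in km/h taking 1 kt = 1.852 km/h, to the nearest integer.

ΔP = 1011 − 914 = 97 mb.
V ≈ 6.75 × 97^0.623 = 6.75 × 17.289 ≈ 116.698 kt.
116.698 × 1.852 ≈ 216.12 km/h → 216 km/h.

216 km/h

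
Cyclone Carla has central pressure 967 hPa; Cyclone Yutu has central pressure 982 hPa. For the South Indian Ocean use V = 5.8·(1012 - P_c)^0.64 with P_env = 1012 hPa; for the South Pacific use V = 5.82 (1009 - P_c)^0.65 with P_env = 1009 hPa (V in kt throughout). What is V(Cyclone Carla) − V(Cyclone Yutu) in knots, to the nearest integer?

Cyclone Carla: ΔP = 45; V ≈ 5.8 × 45^0.64 ≈ 66.30 kt.
Cyclone Yutu: ΔP = 27; V ≈ 5.82 × 27^0.65 ≈ 49.58 kt.
Difference ≈ 66.30 − 49.58 = 16.72 → 17 kt.

17 kt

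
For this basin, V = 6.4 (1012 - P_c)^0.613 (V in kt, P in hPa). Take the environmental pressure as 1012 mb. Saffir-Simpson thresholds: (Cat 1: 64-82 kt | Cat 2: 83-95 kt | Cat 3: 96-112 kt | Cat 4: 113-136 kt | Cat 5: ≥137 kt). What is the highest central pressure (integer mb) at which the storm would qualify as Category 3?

929 mb

Category 3 begins at V = 96 kt.
Required ΔP = (96/6.4)^(1/0.613) = 15.000^1.631 ≈ 82.91 mb.
P_c ≤ 1012 − 82.91 = 929.09, so the highest integer P_c is 929 mb.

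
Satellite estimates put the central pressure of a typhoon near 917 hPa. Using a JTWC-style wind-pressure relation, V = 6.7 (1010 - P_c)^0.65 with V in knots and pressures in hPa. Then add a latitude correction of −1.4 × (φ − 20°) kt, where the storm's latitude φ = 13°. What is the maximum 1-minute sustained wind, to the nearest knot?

137 kt

ΔP = 1010 − 917 = 93 hPa.
93^0.65 ≈ 19.033.
V ≈ 6.7 × 19.033 ≈ 127.5 kt.
Latitude correction: −1.4 × (13 − 20) = 9.8 kt.
Corrected V ≈ 137.3 kt → 137 kt.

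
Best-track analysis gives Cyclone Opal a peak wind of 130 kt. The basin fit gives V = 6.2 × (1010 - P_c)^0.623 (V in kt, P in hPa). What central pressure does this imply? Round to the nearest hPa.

878 hPa

ΔP = (V / 6.2)^(1/0.623) = (130/6.2)^1.605.
130/6.2 = 20.968; 20.968^1.605 ≈ 132.21 hPa.
P_c = 1010 − 132.21 = 877.79 ≈ 878 hPa.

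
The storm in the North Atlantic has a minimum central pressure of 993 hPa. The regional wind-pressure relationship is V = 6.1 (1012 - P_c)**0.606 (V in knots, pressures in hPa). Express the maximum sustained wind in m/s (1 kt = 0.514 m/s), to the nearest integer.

ΔP = 1012 − 993 = 19 hPa.
V ≈ 6.1 × 19^0.606 = 6.1 × 5.956 ≈ 36.329 kt.
36.329 × 0.514 ≈ 18.67 m/s → 19 m/s.

19 m/s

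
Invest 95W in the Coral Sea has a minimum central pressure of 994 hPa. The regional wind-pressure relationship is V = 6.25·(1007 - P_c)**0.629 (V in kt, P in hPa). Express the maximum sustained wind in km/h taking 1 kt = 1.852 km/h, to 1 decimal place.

58.1 km/h

ΔP = 1007 − 994 = 13 hPa.
V ≈ 6.25 × 13^0.629 = 6.25 × 5.020 ≈ 31.373 kt.
31.373 × 1.852 ≈ 58.10 km/h → 58.1 km/h.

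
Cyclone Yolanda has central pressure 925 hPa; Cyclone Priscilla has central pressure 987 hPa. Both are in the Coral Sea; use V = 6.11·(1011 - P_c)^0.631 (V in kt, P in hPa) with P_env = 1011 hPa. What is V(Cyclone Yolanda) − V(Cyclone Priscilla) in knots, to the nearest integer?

Cyclone Yolanda: ΔP = 86; V ≈ 6.11 × 86^0.631 ≈ 101.56 kt.
Cyclone Priscilla: ΔP = 24; V ≈ 6.11 × 24^0.631 ≈ 45.39 kt.
Difference ≈ 101.56 − 45.39 = 56.17 → 56 kt.

56 kt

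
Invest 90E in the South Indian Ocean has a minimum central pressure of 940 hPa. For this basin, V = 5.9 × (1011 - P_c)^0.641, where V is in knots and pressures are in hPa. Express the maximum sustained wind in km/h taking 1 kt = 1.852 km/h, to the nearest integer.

168 km/h

ΔP = 1011 − 940 = 71 hPa.
V ≈ 5.9 × 71^0.641 = 5.9 × 15.369 ≈ 90.679 kt.
90.679 × 1.852 ≈ 167.94 km/h → 168 km/h.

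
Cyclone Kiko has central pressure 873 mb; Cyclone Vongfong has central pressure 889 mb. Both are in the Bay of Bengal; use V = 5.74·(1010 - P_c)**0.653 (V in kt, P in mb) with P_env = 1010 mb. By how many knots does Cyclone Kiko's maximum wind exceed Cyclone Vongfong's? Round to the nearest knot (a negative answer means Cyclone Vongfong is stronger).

11 kt

Cyclone Kiko: ΔP = 137; V ≈ 5.74 × 137^0.653 ≈ 142.62 kt.
Cyclone Vongfong: ΔP = 121; V ≈ 5.74 × 121^0.653 ≈ 131.51 kt.
Difference ≈ 142.62 − 131.51 = 11.11 → 11 kt.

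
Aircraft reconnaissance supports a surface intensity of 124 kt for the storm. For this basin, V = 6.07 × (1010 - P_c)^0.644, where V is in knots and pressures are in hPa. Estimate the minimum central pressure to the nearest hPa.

902 hPa

ΔP = (V / 6.07)^(1/0.644) = (124/6.07)^1.553.
124/6.07 = 20.428; 20.428^1.553 ≈ 108.27 hPa.
P_c = 1010 − 108.27 = 901.73 ≈ 902 hPa.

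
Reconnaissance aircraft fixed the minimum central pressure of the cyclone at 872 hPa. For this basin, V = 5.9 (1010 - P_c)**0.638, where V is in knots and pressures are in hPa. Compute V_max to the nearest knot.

ΔP = 1010 − 872 = 138 hPa.
138^0.638 ≈ 23.187.
V ≈ 5.9 × 23.187 ≈ 136.8 kt.

137 kt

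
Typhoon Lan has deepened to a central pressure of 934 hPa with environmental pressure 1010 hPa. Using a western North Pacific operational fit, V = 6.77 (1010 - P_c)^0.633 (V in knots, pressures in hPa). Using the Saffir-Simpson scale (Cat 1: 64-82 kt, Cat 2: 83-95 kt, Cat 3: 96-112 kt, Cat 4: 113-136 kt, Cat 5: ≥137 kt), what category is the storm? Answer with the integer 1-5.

3

ΔP = 1010 − 934 = 76 hPa.
V ≈ 6.77 × 76^0.633 = 6.77 × 15.51 ≈ 105 kt.
105 kt falls in the Category 3 band.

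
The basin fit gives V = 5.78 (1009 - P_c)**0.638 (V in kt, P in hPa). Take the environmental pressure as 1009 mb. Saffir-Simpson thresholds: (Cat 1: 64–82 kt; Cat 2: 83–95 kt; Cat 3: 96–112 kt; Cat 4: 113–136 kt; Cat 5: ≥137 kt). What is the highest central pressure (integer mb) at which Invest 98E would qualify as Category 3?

Category 3 begins at V = 96 kt.
Required ΔP = (96/5.78)^(1/0.638) = 16.609^1.567 ≈ 81.80 mb.
P_c ≤ 1009 − 81.80 = 927.20, so the highest integer P_c is 927 mb.

927 mb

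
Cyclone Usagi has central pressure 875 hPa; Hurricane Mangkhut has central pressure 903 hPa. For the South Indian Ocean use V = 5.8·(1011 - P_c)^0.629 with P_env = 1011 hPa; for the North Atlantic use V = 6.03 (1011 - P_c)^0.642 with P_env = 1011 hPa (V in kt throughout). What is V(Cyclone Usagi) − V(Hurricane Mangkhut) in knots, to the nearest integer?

6 kt

Cyclone Usagi: ΔP = 136; V ≈ 5.8 × 136^0.629 ≈ 127.47 kt.
Hurricane Mangkhut: ΔP = 108; V ≈ 6.03 × 108^0.642 ≈ 121.84 kt.
Difference ≈ 127.47 − 121.84 = 5.63 → 6 kt.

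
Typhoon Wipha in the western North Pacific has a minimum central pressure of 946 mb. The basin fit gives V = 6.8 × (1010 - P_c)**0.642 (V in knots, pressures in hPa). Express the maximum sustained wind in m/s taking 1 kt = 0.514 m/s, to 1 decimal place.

50.5 m/s

ΔP = 1010 − 946 = 64 mb.
V ≈ 6.8 × 64^0.642 = 6.8 × 14.440 ≈ 98.192 kt.
98.192 × 0.514 ≈ 50.47 m/s → 50.5 m/s.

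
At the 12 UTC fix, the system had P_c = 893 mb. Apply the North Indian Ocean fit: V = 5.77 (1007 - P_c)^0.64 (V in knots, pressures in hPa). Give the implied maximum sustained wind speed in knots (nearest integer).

ΔP = 1007 − 893 = 114 mb.
114^0.64 ≈ 20.721.
V ≈ 5.77 × 20.721 ≈ 119.6 kt.

120 kt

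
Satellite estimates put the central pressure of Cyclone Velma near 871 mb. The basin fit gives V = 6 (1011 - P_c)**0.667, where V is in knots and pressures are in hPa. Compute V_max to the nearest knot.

ΔP = 1011 − 871 = 140 mb.
140^0.667 ≈ 27.006.
V ≈ 6 × 27.006 ≈ 162.0 kt.

162 kt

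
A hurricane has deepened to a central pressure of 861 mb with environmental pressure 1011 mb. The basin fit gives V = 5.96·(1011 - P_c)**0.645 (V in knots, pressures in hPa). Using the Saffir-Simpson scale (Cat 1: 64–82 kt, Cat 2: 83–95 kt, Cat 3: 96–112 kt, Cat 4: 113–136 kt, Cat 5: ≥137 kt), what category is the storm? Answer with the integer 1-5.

5

ΔP = 1011 − 861 = 150 mb.
V ≈ 5.96 × 150^0.645 = 5.96 × 25.33 ≈ 151 kt.
151 kt falls in the Category 5 band.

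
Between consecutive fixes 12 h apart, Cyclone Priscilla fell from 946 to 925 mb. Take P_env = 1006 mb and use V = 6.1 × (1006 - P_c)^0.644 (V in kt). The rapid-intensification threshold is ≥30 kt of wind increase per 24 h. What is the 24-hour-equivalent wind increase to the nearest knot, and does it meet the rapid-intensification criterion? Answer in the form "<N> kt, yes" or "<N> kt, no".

36 kt, yes

V₁: ΔP = 60, V ≈ 6.1 × 60^0.644 ≈ 85.20 kt.
V₂: ΔP = 81, V ≈ 6.1 × 81^0.644 ≈ 103.37 kt.
ΔV over 12 h = 18.17 kt → 24 h equivalent = 18.17 × 24/12 ≈ 36.34 kt.
36 kt ≥ 30 kt ⇒ rapid intensification.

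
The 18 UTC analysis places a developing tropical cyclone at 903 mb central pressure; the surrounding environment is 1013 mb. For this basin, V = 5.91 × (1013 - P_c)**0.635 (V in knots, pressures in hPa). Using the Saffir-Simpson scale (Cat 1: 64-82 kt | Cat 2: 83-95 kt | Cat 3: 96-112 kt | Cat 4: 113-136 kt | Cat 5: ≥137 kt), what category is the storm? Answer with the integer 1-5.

ΔP = 1013 − 903 = 110 mb.
V ≈ 5.91 × 110^0.635 = 5.91 × 19.78 ≈ 117 kt.
117 kt falls in the Category 4 band.

4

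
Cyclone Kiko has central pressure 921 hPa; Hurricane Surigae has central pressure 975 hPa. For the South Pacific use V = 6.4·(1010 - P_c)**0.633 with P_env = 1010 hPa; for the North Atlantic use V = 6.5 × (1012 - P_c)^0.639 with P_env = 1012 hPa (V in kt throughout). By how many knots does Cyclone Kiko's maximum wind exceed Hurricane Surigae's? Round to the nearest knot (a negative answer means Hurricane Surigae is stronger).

Cyclone Kiko: ΔP = 89; V ≈ 6.4 × 89^0.633 ≈ 109.68 kt.
Hurricane Surigae: ΔP = 37; V ≈ 6.5 × 37^0.639 ≈ 65.31 kt.
Difference ≈ 109.68 − 65.31 = 44.37 → 44 kt.

44 kt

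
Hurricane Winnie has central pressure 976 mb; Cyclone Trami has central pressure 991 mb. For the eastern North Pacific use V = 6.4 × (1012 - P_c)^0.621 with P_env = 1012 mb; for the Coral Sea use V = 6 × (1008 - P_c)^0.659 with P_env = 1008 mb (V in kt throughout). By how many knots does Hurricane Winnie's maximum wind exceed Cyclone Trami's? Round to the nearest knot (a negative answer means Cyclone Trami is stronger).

20 kt

Hurricane Winnie: ΔP = 36; V ≈ 6.4 × 36^0.621 ≈ 59.24 kt.
Cyclone Trami: ΔP = 17; V ≈ 6 × 17^0.659 ≈ 38.82 kt.
Difference ≈ 59.24 − 38.82 = 20.42 → 20 kt.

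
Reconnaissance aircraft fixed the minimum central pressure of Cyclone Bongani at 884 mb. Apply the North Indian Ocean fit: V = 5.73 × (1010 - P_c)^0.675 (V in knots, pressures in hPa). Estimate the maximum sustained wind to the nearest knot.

ΔP = 1010 − 884 = 126 mb.
126^0.675 ≈ 26.167.
V ≈ 5.73 × 26.167 ≈ 149.9 kt.

150 kt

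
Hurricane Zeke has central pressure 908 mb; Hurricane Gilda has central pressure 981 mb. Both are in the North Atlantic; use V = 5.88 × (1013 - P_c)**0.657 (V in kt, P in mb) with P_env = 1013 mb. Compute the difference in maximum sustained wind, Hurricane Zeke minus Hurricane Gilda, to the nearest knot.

68 kt

Hurricane Zeke: ΔP = 105; V ≈ 5.88 × 105^0.657 ≈ 125.11 kt.
Hurricane Gilda: ΔP = 32; V ≈ 5.88 × 32^0.657 ≈ 57.31 kt.
Difference ≈ 125.11 − 57.31 = 67.80 → 68 kt.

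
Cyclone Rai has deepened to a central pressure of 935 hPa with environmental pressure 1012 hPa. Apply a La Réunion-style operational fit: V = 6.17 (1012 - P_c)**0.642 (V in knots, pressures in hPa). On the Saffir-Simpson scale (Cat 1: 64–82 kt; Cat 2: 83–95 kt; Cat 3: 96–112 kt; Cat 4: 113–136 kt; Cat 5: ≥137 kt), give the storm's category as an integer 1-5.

ΔP = 1012 − 935 = 77 hPa.
V ≈ 6.17 × 77^0.642 = 6.17 × 16.26 ≈ 100 kt.
100 kt falls in the Category 3 band.

3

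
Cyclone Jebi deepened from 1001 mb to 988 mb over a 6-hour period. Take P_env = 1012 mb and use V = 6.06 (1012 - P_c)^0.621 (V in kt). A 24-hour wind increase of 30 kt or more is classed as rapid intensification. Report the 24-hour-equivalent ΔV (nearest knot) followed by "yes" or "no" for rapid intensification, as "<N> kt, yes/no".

V₁: ΔP = 11, V ≈ 6.06 × 11^0.621 ≈ 26.86 kt.
V₂: ΔP = 24, V ≈ 6.06 × 24^0.621 ≈ 43.61 kt.
ΔV over 6 h = 16.75 kt → 24 h equivalent = 16.75 × 24/6 ≈ 67.00 kt.
67 kt ≥ 30 kt ⇒ rapid intensification.

67 kt, yes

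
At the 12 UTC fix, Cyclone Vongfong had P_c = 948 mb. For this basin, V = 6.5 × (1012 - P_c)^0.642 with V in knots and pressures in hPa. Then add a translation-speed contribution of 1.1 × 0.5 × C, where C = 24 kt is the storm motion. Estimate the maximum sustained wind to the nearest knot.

ΔP = 1012 − 948 = 64 mb.
64^0.642 ≈ 14.440.
V ≈ 6.5 × 14.440 ≈ 93.9 kt.
Translation term: 1.1 × 0.5 × 24 = 13.2 kt.
Corrected V ≈ 107.1 kt → 107 kt.

107 kt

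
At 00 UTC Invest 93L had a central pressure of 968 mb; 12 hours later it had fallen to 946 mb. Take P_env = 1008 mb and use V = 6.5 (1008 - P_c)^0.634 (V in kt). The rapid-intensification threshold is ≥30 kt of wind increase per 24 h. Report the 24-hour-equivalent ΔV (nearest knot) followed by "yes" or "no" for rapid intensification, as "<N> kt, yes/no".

43 kt, yes

V₁: ΔP = 40, V ≈ 6.5 × 40^0.634 ≈ 67.39 kt.
V₂: ΔP = 62, V ≈ 6.5 × 62^0.634 ≈ 88.98 kt.
ΔV over 12 h = 21.59 kt → 24 h equivalent = 21.59 × 24/12 ≈ 43.18 kt.
43 kt ≥ 30 kt ⇒ rapid intensification.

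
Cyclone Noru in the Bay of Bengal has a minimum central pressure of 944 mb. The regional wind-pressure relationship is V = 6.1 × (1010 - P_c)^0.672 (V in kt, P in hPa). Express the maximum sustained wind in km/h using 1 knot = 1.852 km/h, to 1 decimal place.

ΔP = 1010 − 944 = 66 mb.
V ≈ 6.1 × 66^0.672 = 6.1 × 16.701 ≈ 101.874 kt.
101.874 × 1.852 ≈ 188.67 km/h → 188.7 km/h.

188.7 km/h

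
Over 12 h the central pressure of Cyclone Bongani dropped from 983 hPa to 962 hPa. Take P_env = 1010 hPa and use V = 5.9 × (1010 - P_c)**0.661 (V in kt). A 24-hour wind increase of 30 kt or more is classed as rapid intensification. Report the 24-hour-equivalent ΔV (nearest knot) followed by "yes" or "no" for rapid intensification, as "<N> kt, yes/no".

48 kt, yes

V₁: ΔP = 27, V ≈ 5.9 × 27^0.661 ≈ 52.12 kt.
V₂: ΔP = 48, V ≈ 5.9 × 48^0.661 ≈ 76.23 kt.
ΔV over 12 h = 24.11 kt → 24 h equivalent = 24.11 × 24/12 ≈ 48.22 kt.
48 kt ≥ 30 kt ⇒ rapid intensification.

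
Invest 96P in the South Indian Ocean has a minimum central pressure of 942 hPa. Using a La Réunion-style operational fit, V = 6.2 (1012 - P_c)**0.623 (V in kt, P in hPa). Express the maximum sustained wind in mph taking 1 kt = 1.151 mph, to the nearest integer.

101 mph

ΔP = 1012 − 942 = 70 hPa.
V ≈ 6.2 × 70^0.623 = 6.2 × 14.109 ≈ 87.476 kt.
87.476 × 1.151 ≈ 100.68 mph → 101 mph.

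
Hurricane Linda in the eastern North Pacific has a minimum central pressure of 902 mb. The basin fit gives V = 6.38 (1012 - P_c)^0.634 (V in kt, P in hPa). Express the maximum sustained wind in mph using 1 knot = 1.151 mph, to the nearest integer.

ΔP = 1012 − 902 = 110 mb.
V ≈ 6.38 × 110^0.634 = 6.38 × 19.690 ≈ 125.621 kt.
125.621 × 1.151 ≈ 144.59 mph → 145 mph.

145 mph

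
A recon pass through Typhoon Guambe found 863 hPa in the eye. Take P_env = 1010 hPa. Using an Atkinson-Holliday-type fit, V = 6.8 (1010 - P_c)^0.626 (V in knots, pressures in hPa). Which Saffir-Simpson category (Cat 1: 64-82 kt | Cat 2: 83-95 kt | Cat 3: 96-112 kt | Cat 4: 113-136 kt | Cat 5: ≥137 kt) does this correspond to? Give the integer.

5

ΔP = 1010 − 863 = 147 hPa.
V ≈ 6.8 × 147^0.626 = 6.8 × 22.74 ≈ 155 kt.
155 kt falls in the Category 5 band.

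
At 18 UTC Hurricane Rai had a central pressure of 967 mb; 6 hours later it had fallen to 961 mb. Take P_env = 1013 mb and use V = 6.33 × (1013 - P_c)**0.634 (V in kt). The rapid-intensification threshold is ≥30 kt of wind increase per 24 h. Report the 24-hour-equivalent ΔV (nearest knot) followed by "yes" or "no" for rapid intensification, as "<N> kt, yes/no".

23 kt, no

V₁: ΔP = 46, V ≈ 6.33 × 46^0.634 ≈ 71.71 kt.
V₂: ΔP = 52, V ≈ 6.33 × 52^0.634 ≈ 77.51 kt.
ΔV over 6 h = 5.80 kt → 24 h equivalent = 5.80 × 24/6 ≈ 23.20 kt.
23 kt < 30 kt ⇒ not rapid intensification.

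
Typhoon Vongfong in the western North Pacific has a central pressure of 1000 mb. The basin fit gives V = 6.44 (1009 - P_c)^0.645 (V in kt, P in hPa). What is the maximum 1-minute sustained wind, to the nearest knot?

27 kt

ΔP = 1009 − 1000 = 9 mb.
9^0.645 ≈ 4.126.
V ≈ 6.44 × 4.126 ≈ 26.6 kt.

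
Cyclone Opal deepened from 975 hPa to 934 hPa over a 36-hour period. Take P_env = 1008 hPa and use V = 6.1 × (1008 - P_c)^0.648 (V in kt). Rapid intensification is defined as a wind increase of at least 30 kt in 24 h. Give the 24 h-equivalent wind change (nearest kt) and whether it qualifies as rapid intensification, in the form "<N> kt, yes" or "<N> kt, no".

V₁: ΔP = 33, V ≈ 6.1 × 33^0.648 ≈ 58.79 kt.
V₂: ΔP = 74, V ≈ 6.1 × 74^0.648 ≈ 99.22 kt.
ΔV over 36 h = 40.43 kt → 24 h equivalent = 40.43 × 24/36 ≈ 26.95 kt.
27 kt < 30 kt ⇒ not rapid intensification.

27 kt, no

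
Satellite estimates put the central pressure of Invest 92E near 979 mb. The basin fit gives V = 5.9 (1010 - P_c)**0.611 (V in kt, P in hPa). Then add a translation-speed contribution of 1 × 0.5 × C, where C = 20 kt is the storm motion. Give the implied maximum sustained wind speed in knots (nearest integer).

58 kt

ΔP = 1010 − 979 = 31 mb.
31^0.611 ≈ 8.151.
V ≈ 5.9 × 8.151 ≈ 48.1 kt.
Translation term: 1 × 0.5 × 20 = 10 kt.
Corrected V ≈ 58.1 kt → 58 kt.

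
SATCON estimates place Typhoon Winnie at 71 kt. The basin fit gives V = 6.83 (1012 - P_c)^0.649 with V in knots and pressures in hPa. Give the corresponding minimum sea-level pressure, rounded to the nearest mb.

975 mb

ΔP = (V / 6.83)^(1/0.649) = (71/6.83)^1.541.
71/6.83 = 10.395; 10.395^1.541 ≈ 36.88 mb.
P_c = 1012 − 36.88 = 975.12 ≈ 975 mb.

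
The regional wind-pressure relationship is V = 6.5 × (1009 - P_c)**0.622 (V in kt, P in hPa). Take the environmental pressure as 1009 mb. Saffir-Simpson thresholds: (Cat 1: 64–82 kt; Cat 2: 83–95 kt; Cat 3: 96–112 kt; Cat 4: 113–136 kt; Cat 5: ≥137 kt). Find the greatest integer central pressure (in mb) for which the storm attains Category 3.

933 mb

Category 3 begins at V = 96 kt.
Required ΔP = (96/6.5)^(1/0.622) = 14.769^1.608 ≈ 75.86 mb.
P_c ≤ 1009 − 75.86 = 933.14, so the highest integer P_c is 933 mb.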